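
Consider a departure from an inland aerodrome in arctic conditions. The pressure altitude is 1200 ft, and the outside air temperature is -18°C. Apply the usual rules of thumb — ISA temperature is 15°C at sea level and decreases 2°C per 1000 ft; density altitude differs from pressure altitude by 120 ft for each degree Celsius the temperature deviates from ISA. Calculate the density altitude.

ISA temperature at 1200 ft = 15 − 2 × (1200/1000) = 12.6°C.
ISA deviation = -18 − 12.6 = -30.6°C.
Density altitude = 1200 + 120 × (-30.6) = 1200 + (-3672) = -2472 ft.

-2472 ft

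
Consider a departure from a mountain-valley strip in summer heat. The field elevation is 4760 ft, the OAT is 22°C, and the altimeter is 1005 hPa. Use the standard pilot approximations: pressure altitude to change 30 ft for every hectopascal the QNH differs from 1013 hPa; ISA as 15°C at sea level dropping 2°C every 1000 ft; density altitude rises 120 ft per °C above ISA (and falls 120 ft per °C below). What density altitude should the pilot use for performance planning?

7040 ft

Pressure altitude = 4760 + (1013 − 1005) × 30 = 4760 + (+240) = 5000 ft.
ISA temperature at 5000 ft = 15 − 2 × (5000/1000) = 5°C.
ISA deviation = 22 − 5 = +17°C.
Density altitude = 5000 + 120 × (17) = 7040 ft.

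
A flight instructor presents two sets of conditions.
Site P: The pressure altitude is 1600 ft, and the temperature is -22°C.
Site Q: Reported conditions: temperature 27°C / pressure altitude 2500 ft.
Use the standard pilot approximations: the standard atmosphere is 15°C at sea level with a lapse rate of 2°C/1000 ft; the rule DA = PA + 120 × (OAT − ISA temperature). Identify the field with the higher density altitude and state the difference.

Site P: ISA temp = 11.8°C, deviation -33.8°C, DA = 1600 + 120 × (-33.8) = -2456 ft.
Site Q: ISA temp = 10°C, deviation +17°C, DA = 2500 + 120 × 17 = 4540 ft.
Site Q is higher by 4540 − (-2456) = 6996 ft.

Site Q by 6996 ft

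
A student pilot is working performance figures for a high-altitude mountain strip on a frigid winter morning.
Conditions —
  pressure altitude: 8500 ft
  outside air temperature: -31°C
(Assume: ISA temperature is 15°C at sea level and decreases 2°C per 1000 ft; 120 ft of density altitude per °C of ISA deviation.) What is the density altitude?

5020 ft

ISA temperature at 8500 ft = 15 − 2 × (8500/1000) = -2°C.
ISA deviation = -31 − (-2) = -29°C.
Density altitude = 8500 + 120 × (-29) = 8500 + (-3480) = 5020 ft.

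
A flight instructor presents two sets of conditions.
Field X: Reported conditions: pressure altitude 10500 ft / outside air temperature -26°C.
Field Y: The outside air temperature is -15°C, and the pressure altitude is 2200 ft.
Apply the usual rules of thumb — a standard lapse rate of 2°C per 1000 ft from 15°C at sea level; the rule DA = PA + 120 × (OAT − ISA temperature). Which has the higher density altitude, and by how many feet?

Field X: ISA temp = -6°C, deviation -20°C, DA = 10500 + 120 × (-20) = 8100 ft.
Field Y: ISA temp = 10.6°C, deviation -25.6°C, DA = 2200 + 120 × (-25.6) = -872 ft.
Field X is higher by 8100 − (-872) = 8972 ft.

Field X by 8972 ft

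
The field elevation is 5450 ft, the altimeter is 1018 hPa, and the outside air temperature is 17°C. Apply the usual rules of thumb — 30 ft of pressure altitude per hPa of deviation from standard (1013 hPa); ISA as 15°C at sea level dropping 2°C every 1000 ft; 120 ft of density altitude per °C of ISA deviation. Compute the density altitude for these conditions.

Pressure altitude = 5450 + (1013 − 1018) × 30 = 5450 + (-150) = 5300 ft.
ISA temperature at 5300 ft = 15 − 2 × (5300/1000) = 4.4°C.
ISA deviation = 17 − 4.4 = +12.6°C.
Density altitude = 5300 + 120 × (12.6) = 6812 ft.

6812 ft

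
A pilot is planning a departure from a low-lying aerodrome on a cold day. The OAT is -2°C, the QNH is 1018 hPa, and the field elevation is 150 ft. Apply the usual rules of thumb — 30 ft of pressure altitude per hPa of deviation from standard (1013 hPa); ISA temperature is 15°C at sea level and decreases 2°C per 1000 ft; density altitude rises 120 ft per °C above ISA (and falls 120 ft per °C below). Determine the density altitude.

Pressure altitude = 150 + (1013 − 1018) × 30 = 150 + (-150) = 0 ft.
ISA temperature at 0 ft = 15 − 2 × (0/1000) = 15°C.
ISA deviation = -2 − 15 = -17°C.
Density altitude = 0 + 120 × (-17) = -2040 ft.

-2040 ft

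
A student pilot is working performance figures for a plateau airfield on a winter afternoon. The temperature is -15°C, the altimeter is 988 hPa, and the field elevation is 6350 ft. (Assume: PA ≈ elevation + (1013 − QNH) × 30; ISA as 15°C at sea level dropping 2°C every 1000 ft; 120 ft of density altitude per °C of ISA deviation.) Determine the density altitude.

5204 ft

Pressure altitude = 6350 + (1013 − 988) × 30 = 6350 + (+750) = 7100 ft.
ISA temperature at 7100 ft = 15 − 2 × (7100/1000) = 0.8°C.
ISA deviation = -15 − 0.8 = -15.8°C.
Density altitude = 7100 + 120 × (-15.8) = 5204 ft.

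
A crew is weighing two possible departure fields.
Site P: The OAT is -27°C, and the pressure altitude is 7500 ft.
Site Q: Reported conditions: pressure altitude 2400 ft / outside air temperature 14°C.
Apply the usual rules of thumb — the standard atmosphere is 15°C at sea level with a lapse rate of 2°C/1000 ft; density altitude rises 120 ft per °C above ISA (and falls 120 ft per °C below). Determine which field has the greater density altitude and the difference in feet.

Site P: ISA temp = 0°C, deviation -27°C, DA = 7500 + 120 × (-27) = 4260 ft.
Site Q: ISA temp = 10.2°C, deviation +3.8°C, DA = 2400 + 120 × 3.8 = 2856 ft.
Site P is higher by 4260 − 2856 = 1404 ft.

Site P by 1404 ft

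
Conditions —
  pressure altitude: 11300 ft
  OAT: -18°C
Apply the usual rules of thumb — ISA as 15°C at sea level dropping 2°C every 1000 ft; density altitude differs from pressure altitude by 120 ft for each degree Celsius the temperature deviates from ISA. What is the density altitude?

10052 ft

ISA temperature at 11300 ft = 15 − 2 × (11300/1000) = -7.6°C.
ISA deviation = -18 − (-7.6) = -10.4°C.
Density altitude = 11300 + 120 × (-10.4) = 11300 + (-1248) = 10052 ft.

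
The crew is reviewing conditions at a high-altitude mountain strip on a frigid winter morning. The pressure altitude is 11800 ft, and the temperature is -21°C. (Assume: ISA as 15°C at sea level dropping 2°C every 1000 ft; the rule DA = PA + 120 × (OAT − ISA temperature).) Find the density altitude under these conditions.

10312 ft

ISA temperature at 11800 ft = 15 − 2 × (11800/1000) = -8.6°C.
ISA deviation = -21 − (-8.6) = -12.4°C.
Density altitude = 11800 + 120 × (-12.4) = 11800 + (-1488) = 10312 ft.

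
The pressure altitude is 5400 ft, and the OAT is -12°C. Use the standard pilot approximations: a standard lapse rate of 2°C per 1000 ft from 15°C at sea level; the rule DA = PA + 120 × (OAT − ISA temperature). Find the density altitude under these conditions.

ISA temperature at 5400 ft = 15 − 2 × (5400/1000) = 4.2°C.
ISA deviation = -12 − 4.2 = -16.2°C.
Density altitude = 5400 + 120 × (-16.2) = 5400 + (-1944) = 3456 ft.

3456 ft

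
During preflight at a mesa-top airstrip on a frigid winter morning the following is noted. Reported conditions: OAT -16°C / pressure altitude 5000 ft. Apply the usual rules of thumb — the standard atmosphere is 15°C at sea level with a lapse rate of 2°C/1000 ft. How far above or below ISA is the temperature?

ISA-21°C

ISA temperature at 5000 ft = 15 − 2 × (5000/1000) = 5°C.
Deviation = OAT − ISA = -16 − 5 = -21°C.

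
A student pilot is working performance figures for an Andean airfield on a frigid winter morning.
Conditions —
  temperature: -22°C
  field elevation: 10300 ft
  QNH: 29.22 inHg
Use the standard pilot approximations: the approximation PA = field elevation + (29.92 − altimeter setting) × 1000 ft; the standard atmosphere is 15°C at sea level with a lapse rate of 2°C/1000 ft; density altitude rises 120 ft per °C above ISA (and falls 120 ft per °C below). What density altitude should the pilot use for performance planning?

Pressure altitude = 10300 + (29.92 − 29.22) × 1000 = 10300 + (+700) = 11000 ft.
ISA temperature at 11000 ft = 15 − 2 × (11000/1000) = -7°C.
ISA deviation = -22 − (-7) = -15°C.
Density altitude = 11000 + 120 × (-15) = 9200 ft.

9200 ft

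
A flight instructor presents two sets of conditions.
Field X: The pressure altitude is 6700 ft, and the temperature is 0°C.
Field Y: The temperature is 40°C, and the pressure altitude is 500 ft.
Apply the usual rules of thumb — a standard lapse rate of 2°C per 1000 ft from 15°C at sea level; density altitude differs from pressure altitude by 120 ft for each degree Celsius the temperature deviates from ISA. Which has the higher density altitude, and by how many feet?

Field X: ISA temp = 1.6°C, deviation -1.6°C, DA = 6700 + 120 × (-1.6) = 6508 ft.
Field Y: ISA temp = 14°C, deviation +26°C, DA = 500 + 120 × 26 = 3620 ft.
Field X is higher by 6508 − 3620 = 2888 ft.

Field X by 2888 ft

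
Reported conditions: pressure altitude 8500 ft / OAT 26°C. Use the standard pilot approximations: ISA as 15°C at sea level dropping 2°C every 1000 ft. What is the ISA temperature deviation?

ISA temperature at 8500 ft = 15 − 2 × (8500/1000) = -2°C.
Deviation = OAT − ISA = 26 − (-2) = +28°C.

ISA+28°C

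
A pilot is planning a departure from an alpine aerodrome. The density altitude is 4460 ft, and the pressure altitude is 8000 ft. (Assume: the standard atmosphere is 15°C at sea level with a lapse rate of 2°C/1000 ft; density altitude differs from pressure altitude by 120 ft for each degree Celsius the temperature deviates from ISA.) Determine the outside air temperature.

Density altitude − pressure altitude = 4460 − 8000 = -3540 ft.
At 120 ft/°C that is an ISA deviation of -3540/120 = -29.5°C.
ISA temperature at 8000 ft = 15 − 2 × (8000/1000) = -1°C.
OAT = ISA + deviation = -1 + (-29.5) = -30.5°C.

-30.5°C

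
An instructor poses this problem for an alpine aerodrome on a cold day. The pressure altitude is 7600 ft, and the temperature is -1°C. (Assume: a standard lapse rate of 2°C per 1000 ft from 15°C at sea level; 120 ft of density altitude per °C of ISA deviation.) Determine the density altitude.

ISA temperature at 7600 ft = 15 − 2 × (7600/1000) = -0.2°C.
ISA deviation = -1 − (-0.2) = -0.8°C.
Density altitude = 7600 + 120 × (-0.8) = 7600 + (-96) = 7504 ft.

7504 ft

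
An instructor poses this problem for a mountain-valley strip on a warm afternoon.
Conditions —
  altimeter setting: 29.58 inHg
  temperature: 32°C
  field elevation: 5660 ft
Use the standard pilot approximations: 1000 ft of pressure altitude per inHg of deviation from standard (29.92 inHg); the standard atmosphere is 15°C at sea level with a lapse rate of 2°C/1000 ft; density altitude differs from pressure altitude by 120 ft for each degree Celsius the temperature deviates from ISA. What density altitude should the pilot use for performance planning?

Pressure altitude = 5660 + (29.92 − 29.58) × 1000 = 5660 + (+340) = 6000 ft.
ISA temperature at 6000 ft = 15 − 2 × (6000/1000) = 3°C.
ISA deviation = 32 − 3 = +29°C.
Density altitude = 6000 + 120 × (29) = 9480 ft.

9480 ft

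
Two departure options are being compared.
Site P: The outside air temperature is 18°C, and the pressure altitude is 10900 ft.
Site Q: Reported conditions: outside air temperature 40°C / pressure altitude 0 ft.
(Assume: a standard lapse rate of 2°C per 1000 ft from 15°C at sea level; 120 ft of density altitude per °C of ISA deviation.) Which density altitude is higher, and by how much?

Site P by 10876 ft

Site P: ISA temp = -6.8°C, deviation +24.8°C, DA = 10900 + 120 × 24.8 = 13876 ft.
Site Q: ISA temp = 15°C, deviation +25°C, DA = 0 + 120 × 25 = 3000 ft.
Site P is higher by 13876 − 3000 = 10876 ft.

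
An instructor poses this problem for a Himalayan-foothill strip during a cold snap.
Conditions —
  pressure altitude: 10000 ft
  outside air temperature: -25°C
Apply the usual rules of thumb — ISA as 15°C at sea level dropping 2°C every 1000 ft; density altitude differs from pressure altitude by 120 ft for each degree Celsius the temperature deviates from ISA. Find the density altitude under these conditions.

ISA temperature at 10000 ft = 15 − 2 × (10000/1000) = -5°C.
ISA deviation = -25 − (-5) = -20°C.
Density altitude = 10000 + 120 × (-20) = 10000 + (-2400) = 7600 ft.

7600 ft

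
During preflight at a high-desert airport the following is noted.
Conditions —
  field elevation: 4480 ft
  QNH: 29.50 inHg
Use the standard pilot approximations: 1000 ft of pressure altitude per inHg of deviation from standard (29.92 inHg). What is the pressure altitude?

Pressure correction = (29.92 − 29.50) × 1000 = +420 ft.
Pressure altitude = 4480 + (+420) = 4900 ft.

4900 ft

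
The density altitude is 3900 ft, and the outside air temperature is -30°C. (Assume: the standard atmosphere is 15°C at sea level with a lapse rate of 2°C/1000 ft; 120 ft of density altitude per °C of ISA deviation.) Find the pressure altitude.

DA = PA + 120 × (OAT − (15 − 2·PA/1000)) = PA + 120·OAT − 1800 + 0.24·PA = 1.24·PA + 120·OAT − 1800.
So 1.24·PA = 3900 − 120 × (-30) + 1800 = 9300.
PA = 9300 / 1.24 = 7500 ft.

7500 ft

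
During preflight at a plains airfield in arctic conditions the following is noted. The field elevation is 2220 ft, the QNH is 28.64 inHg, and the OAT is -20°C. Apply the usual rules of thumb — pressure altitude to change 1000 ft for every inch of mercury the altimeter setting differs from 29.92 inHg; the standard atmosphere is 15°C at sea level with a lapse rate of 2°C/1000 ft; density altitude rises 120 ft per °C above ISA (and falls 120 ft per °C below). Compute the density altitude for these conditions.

Pressure altitude = 2220 + (29.92 − 28.64) × 1000 = 2220 + (+1280) = 3500 ft.
ISA temperature at 3500 ft = 15 − 2 × (3500/1000) = 8°C.
ISA deviation = -20 − 8 = -28°C.
Density altitude = 3500 + 120 × (-28) = 140 ft.

140 ft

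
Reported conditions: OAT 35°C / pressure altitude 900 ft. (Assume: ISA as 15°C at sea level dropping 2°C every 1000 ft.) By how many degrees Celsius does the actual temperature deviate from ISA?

ISA+21.8°C

ISA temperature at 900 ft = 15 − 2 × (900/1000) = 13.2°C.
Deviation = OAT − ISA = 35 − 13.2 = +21.8°C.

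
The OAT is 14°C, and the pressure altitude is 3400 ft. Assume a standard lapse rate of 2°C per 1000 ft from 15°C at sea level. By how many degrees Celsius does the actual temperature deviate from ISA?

ISA+5.8°C

ISA temperature at 3400 ft = 15 − 2 × (3400/1000) = 8.2°C.
Deviation = OAT − ISA = 14 − 8.2 = +5.8°C.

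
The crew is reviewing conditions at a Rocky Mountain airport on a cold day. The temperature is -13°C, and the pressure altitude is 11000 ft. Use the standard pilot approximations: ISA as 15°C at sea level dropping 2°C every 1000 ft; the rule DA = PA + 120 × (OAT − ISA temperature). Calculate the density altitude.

10280 ft

ISA temperature at 11000 ft = 15 − 2 × (11000/1000) = -7°C.
ISA deviation = -13 − (-7) = -6°C.
Density altitude = 11000 + 120 × (-6) = 11000 + (-720) = 10280 ft.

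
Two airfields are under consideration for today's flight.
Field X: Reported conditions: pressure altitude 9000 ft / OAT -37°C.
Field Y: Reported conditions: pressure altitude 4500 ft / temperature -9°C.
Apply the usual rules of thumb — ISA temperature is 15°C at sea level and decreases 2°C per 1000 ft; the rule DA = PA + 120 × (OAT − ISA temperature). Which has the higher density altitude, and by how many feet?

Field X: ISA temp = -3°C, deviation -34°C, DA = 9000 + 120 × (-34) = 4920 ft.
Field Y: ISA temp = 6°C, deviation -15°C, DA = 4500 + 120 × (-15) = 2700 ft.
Field X is higher by 4920 − 2700 = 2220 ft.

Field X by 2220 ft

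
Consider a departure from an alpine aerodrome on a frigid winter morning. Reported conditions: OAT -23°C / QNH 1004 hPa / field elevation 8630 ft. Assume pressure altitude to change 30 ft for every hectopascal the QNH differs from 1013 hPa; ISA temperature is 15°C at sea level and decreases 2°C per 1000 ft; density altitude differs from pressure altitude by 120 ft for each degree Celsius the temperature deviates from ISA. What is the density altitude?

Pressure altitude = 8630 + (1013 − 1004) × 30 = 8630 + (+270) = 8900 ft.
ISA temperature at 8900 ft = 15 − 2 × (8900/1000) = -2.8°C.
ISA deviation = -23 − (-2.8) = -20.2°C.
Density altitude = 8900 + 120 × (-20.2) = 6476 ft.

6476 ft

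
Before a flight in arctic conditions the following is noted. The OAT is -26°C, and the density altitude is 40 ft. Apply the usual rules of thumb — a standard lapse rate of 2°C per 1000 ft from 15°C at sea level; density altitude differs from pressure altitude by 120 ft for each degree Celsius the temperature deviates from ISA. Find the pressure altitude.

4000 ft

DA = PA + 120 × (OAT − (15 − 2·PA/1000)) = PA + 120·OAT − 1800 + 0.24·PA = 1.24·PA + 120·OAT − 1800.
So 1.24·PA = 40 − 120 × (-26) + 1800 = 4960.
PA = 4960 / 1.24 = 4000 ft.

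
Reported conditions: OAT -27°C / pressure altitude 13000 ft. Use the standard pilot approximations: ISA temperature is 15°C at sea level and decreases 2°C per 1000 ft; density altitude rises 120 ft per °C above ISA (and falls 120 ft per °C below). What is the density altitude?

ISA temperature at 13000 ft = 15 − 2 × (13000/1000) = -11°C.
ISA deviation = -27 − (-11) = -16°C.
Density altitude = 13000 + 120 × (-16) = 13000 + (-1920) = 11080 ft.

11080 ft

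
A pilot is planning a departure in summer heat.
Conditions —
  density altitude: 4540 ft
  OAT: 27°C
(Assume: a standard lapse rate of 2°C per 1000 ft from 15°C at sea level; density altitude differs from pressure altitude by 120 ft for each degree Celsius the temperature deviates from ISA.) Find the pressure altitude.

2500 ft

DA = PA + 120 × (OAT − (15 − 2·PA/1000)) = PA + 120·OAT − 1800 + 0.24·PA = 1.24·PA + 120·OAT − 1800.
So 1.24·PA = 4540 − 120 × 27 + 1800 = 3100.
PA = 3100 / 1.24 = 2500 ft.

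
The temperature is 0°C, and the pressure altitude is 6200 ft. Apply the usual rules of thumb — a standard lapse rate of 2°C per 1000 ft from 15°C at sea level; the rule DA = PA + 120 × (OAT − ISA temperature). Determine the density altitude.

5888 ft

ISA temperature at 6200 ft = 15 − 2 × (6200/1000) = 2.6°C.
ISA deviation = 0 − 2.6 = -2.6°C.
Density altitude = 6200 + 120 × (-2.6) = 6200 + (-312) = 5888 ft.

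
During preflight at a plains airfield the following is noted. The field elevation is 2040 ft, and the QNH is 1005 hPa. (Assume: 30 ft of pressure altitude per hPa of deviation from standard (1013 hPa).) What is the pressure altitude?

2280 ft

Pressure correction = (1013 − 1005) × 30 = +240 ft.
Pressure altitude = 2040 + (+240) = 2280 ft.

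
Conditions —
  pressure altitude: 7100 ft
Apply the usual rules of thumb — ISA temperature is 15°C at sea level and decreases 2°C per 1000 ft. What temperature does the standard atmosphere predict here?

0.8°C

ISA temperature = 15 − 2 × (7100/1000) = 15 − 14.2 = 0.8°C.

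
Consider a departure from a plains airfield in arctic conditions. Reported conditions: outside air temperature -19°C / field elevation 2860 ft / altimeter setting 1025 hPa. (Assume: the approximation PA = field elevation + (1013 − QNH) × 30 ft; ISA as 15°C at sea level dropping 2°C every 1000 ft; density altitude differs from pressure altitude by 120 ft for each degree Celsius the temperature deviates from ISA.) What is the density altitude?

Pressure altitude = 2860 + (1013 − 1025) × 30 = 2860 + (-360) = 2500 ft.
ISA temperature at 2500 ft = 15 − 2 × (2500/1000) = 10°C.
ISA deviation = -19 − 10 = -29°C.
Density altitude = 2500 + 120 × (-29) = -980 ft.

-980 ft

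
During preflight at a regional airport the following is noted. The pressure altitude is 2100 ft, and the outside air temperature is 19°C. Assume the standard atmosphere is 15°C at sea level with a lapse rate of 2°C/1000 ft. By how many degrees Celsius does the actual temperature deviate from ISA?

ISA+8.2°C

ISA temperature at 2100 ft = 15 − 2 × (2100/1000) = 10.8°C.
Deviation = OAT − ISA = 19 − 10.8 = +8.2°C.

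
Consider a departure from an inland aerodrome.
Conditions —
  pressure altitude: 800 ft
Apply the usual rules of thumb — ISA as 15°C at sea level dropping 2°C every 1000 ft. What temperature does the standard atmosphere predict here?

13.4°C

ISA temperature = 15 − 2 × (800/1000) = 15 − 1.6 = 13.4°C.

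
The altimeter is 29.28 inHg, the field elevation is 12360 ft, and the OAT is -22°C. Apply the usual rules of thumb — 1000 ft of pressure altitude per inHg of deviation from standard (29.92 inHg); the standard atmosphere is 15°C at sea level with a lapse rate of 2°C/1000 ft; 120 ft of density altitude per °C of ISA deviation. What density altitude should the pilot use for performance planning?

Pressure altitude = 12360 + (29.92 − 29.28) × 1000 = 12360 + (+640) = 13000 ft.
ISA temperature at 13000 ft = 15 − 2 × (13000/1000) = -11°C.
ISA deviation = -22 − (-11) = -11°C.
Density altitude = 13000 + 120 × (-11) = 11680 ft.

11680 ft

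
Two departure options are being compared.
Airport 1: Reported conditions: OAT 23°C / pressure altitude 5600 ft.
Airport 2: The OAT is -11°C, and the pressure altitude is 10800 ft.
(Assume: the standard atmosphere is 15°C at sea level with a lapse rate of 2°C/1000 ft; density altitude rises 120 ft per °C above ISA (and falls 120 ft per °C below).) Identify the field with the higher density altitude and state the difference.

Airport 1: ISA temp = 3.8°C, deviation +19.2°C, DA = 5600 + 120 × 19.2 = 7904 ft.
Airport 2: ISA temp = -6.6°C, deviation -4.4°C, DA = 10800 + 120 × (-4.4) = 10272 ft.
Airport 2 is higher by 10272 − 7904 = 2368 ft.

Airport 2 by 2368 ft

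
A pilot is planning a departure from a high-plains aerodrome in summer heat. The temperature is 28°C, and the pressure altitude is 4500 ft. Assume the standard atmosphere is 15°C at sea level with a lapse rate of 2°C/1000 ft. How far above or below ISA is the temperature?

ISA temperature at 4500 ft = 15 − 2 × (4500/1000) = 6°C.
Deviation = OAT − ISA = 28 − 6 = +22°C.

ISA+22°C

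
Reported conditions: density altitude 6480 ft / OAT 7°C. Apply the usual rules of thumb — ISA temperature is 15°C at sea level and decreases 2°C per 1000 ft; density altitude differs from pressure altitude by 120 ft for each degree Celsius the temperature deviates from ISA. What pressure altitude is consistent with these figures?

DA = PA + 120 × (OAT − (15 − 2·PA/1000)) = PA + 120·OAT − 1800 + 0.24·PA = 1.24·PA + 120·OAT − 1800.
So 1.24·PA = 6480 − 120 × 7 + 1800 = 7440.
PA = 7440 / 1.24 = 6000 ft.

6000 ft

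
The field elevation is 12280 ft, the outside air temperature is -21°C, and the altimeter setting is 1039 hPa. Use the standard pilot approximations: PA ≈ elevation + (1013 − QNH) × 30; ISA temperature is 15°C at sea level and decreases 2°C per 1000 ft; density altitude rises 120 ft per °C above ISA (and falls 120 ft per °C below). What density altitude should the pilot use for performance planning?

9940 ft

Pressure altitude = 12280 + (1013 − 1039) × 30 = 12280 + (-780) = 11500 ft.
ISA temperature at 11500 ft = 15 − 2 × (11500/1000) = -8°C.
ISA deviation = -21 − (-8) = -13°C.
Density altitude = 11500 + 120 × (-13) = 9940 ft.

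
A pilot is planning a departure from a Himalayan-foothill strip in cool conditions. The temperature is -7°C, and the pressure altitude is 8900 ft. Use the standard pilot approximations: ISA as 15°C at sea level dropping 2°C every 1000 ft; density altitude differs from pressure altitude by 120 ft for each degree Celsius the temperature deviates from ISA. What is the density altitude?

8396 ft

ISA temperature at 8900 ft = 15 − 2 × (8900/1000) = -2.8°C.
ISA deviation = -7 − (-2.8) = -4.2°C.
Density altitude = 8900 + 120 × (-4.2) = 8900 + (-504) = 8396 ft.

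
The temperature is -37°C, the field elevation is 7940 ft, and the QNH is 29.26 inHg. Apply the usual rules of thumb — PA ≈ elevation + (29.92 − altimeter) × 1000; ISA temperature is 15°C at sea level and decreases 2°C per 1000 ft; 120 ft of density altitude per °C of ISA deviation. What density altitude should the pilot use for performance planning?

4424 ft

Pressure altitude = 7940 + (29.92 − 29.26) × 1000 = 7940 + (+660) = 8600 ft.
ISA temperature at 8600 ft = 15 − 2 × (8600/1000) = -2.2°C.
ISA deviation = -37 − (-2.2) = -34.8°C.
Density altitude = 8600 + 120 × (-34.8) = 4424 ft.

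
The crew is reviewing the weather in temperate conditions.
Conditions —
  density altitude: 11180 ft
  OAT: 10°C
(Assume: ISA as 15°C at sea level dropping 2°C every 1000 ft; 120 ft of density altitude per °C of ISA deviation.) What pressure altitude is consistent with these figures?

DA = PA + 120 × (OAT − (15 − 2·PA/1000)) = PA + 120·OAT − 1800 + 0.24·PA = 1.24·PA + 120·OAT − 1800.
So 1.24·PA = 11180 − 120 × 10 + 1800 = 11780.
PA = 11780 / 1.24 = 9500 ft.

9500 ft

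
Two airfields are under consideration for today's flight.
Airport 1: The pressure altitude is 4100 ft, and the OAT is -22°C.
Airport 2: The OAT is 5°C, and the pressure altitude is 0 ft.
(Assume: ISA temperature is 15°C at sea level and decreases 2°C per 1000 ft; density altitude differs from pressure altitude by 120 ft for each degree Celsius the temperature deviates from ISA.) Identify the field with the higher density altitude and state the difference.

Airport 1: ISA temp = 6.8°C, deviation -28.8°C, DA = 4100 + 120 × (-28.8) = 644 ft.
Airport 2: ISA temp = 15°C, deviation -10°C, DA = 0 + 120 × (-10) = -1200 ft.
Airport 1 is higher by 644 − (-1200) = 1844 ft.

Airport 1 by 1844 ft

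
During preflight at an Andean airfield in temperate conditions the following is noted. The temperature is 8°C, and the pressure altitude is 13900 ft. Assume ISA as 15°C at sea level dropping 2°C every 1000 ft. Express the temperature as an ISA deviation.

ISA+20.8°C

ISA temperature at 13900 ft = 15 − 2 × (13900/1000) = -12.8°C.
Deviation = OAT − ISA = 8 − (-12.8) = +20.8°C.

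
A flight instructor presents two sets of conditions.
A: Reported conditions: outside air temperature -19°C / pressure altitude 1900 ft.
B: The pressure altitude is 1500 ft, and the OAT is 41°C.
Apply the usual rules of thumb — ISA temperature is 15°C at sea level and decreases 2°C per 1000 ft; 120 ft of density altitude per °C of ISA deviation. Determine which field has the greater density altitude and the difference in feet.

B by 6704 ft

A: ISA temp = 11.2°C, deviation -30.2°C, DA = 1900 + 120 × (-30.2) = -1724 ft.
B: ISA temp = 12°C, deviation +29°C, DA = 1500 + 120 × 29 = 4980 ft.
B is higher by 4980 − (-1724) = 6704 ft.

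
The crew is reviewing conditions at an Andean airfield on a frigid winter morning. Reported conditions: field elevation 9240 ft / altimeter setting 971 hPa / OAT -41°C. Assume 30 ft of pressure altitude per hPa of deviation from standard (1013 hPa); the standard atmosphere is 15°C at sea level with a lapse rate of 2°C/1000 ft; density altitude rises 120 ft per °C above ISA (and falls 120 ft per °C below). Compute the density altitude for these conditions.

6300 ft

Pressure altitude = 9240 + (1013 − 971) × 30 = 9240 + (+1260) = 10500 ft.
ISA temperature at 10500 ft = 15 − 2 × (10500/1000) = -6°C.
ISA deviation = -41 − (-6) = -35°C.
Density altitude = 10500 + 120 × (-35) = 6300 ft.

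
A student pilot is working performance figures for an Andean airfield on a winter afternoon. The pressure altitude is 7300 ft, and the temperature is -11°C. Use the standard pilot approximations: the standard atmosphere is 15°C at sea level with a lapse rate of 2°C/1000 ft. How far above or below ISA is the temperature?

ISA temperature at 7300 ft = 15 − 2 × (7300/1000) = 0.4°C.
Deviation = OAT − ISA = -11 − 0.4 = -11.4°C.

ISA-11.4°C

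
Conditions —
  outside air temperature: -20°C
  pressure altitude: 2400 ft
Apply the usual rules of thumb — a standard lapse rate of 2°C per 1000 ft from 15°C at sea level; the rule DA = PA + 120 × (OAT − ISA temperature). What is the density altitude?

-1224 ft

ISA temperature at 2400 ft = 15 − 2 × (2400/1000) = 10.2°C.
ISA deviation = -20 − 10.2 = -30.2°C.
Density altitude = 2400 + 120 × (-30.2) = 2400 + (-3624) = -1224 ft.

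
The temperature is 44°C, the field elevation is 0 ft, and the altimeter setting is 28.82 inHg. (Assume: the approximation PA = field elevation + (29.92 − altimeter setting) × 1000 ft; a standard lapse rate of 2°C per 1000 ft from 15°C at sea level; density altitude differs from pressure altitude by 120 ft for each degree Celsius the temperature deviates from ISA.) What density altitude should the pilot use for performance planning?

4844 ft

Pressure altitude = 0 + (29.92 − 28.82) × 1000 = 0 + (+1100) = 1100 ft.
ISA temperature at 1100 ft = 15 − 2 × (1100/1000) = 12.8°C.
ISA deviation = 44 − 12.8 = +31.2°C.
Density altitude = 1100 + 120 × (31.2) = 4844 ft.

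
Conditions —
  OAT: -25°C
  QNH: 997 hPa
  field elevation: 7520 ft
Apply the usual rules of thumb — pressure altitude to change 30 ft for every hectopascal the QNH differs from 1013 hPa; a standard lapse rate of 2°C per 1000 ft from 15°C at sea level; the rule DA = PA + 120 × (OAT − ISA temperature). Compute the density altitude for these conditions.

5120 ft

Pressure altitude = 7520 + (1013 − 997) × 30 = 7520 + (+480) = 8000 ft.
ISA temperature at 8000 ft = 15 − 2 × (8000/1000) = -1°C.
ISA deviation = -25 − (-1) = -24°C.
Density altitude = 8000 + 120 × (-24) = 5120 ft.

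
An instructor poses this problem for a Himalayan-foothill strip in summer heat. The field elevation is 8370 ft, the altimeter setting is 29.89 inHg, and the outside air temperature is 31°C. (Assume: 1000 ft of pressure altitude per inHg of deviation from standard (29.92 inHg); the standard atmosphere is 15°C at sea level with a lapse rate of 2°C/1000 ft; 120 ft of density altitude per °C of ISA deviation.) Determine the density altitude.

12336 ft

Pressure altitude = 8370 + (29.92 − 29.89) × 1000 = 8370 + (+30) = 8400 ft.
ISA temperature at 8400 ft = 15 − 2 × (8400/1000) = -1.8°C.
ISA deviation = 31 − (-1.8) = +32.8°C.
Density altitude = 8400 + 120 × (32.8) = 12336 ft.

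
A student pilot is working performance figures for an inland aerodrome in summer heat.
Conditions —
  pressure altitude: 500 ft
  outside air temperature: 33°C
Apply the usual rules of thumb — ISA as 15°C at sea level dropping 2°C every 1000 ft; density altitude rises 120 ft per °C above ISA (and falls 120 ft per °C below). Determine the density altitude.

ISA temperature at 500 ft = 15 − 2 × (500/1000) = 14°C.
ISA deviation = 33 − 14 = +19°C.
Density altitude = 500 + 120 × (19) = 500 + (+2280) = 2780 ft.

2780 ft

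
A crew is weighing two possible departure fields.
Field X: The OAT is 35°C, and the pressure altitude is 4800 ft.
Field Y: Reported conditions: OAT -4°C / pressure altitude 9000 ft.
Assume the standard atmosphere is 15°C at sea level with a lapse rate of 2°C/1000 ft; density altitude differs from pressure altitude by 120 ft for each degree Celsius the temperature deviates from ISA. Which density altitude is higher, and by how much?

Field Y by 528 ft

Field X: ISA temp = 5.4°C, deviation +29.6°C, DA = 4800 + 120 × 29.6 = 8352 ft.
Field Y: ISA temp = -3°C, deviation -1°C, DA = 9000 + 120 × (-1) = 8880 ft.
Field Y is higher by 8880 − 8352 = 528 ft.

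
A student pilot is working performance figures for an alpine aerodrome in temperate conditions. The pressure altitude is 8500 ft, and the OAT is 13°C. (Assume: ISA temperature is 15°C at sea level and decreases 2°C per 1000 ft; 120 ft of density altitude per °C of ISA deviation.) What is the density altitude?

ISA temperature at 8500 ft = 15 − 2 × (8500/1000) = -2°C.
ISA deviation = 13 − (-2) = +15°C.
Density altitude = 8500 + 120 × (15) = 8500 + (+1800) = 10300 ft.

10300 ft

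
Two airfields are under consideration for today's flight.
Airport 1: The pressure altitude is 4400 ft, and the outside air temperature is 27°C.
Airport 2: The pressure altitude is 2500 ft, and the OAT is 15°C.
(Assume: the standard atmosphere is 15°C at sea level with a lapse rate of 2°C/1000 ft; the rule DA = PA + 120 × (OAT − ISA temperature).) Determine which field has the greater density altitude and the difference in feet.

Airport 1 by 3796 ft

Airport 1: ISA temp = 6.2°C, deviation +20.8°C, DA = 4400 + 120 × 20.8 = 6896 ft.
Airport 2: ISA temp = 10°C, deviation +5°C, DA = 2500 + 120 × 5 = 3100 ft.
Airport 1 is higher by 6896 − 3100 = 3796 ft.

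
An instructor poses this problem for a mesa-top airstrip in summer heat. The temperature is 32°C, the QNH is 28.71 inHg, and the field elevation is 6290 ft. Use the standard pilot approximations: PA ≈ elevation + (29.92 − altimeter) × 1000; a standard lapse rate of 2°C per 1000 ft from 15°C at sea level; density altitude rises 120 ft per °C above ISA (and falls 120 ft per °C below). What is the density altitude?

11340 ft

Pressure altitude = 6290 + (29.92 − 28.71) × 1000 = 6290 + (+1210) = 7500 ft.
ISA temperature at 7500 ft = 15 − 2 × (7500/1000) = 0°C.
ISA deviation = 32 − 0 = +32°C.
Density altitude = 7500 + 120 × (32) = 11340 ft.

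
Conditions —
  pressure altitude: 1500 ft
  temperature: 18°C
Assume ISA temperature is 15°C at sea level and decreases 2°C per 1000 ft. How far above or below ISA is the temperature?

ISA temperature at 1500 ft = 15 − 2 × (1500/1000) = 12°C.
Deviation = OAT − ISA = 18 − 12 = +6°C.

ISA+6°C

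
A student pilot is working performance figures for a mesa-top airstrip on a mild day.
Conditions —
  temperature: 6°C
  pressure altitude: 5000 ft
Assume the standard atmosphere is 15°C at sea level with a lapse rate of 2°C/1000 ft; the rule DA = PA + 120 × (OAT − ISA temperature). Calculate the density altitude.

5120 ft

ISA temperature at 5000 ft = 15 − 2 × (5000/1000) = 5°C.
ISA deviation = 6 − 5 = +1°C.
Density altitude = 5000 + 120 × (1) = 5000 + (+120) = 5120 ft.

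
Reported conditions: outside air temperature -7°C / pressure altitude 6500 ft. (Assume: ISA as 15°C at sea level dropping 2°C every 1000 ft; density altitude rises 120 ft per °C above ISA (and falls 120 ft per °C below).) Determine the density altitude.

5420 ft

ISA temperature at 6500 ft = 15 − 2 × (6500/1000) = 2°C.
ISA deviation = -7 − 2 = -9°C.
Density altitude = 6500 + 120 × (-9) = 6500 + (-1080) = 5420 ft.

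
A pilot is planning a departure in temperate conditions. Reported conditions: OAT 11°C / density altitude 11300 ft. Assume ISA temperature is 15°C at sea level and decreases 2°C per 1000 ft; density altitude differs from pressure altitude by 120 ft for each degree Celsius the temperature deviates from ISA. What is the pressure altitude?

DA = PA + 120 × (OAT − (15 − 2·PA/1000)) = PA + 120·OAT − 1800 + 0.24·PA = 1.24·PA + 120·OAT − 1800.
So 1.24·PA = 11300 − 120 × 11 + 1800 = 11780.
PA = 11780 / 1.24 = 9500 ft.

9500 ft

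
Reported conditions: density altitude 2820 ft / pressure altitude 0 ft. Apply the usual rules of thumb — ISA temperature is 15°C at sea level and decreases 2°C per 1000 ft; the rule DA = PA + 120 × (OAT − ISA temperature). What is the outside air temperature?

38.5°C

Density altitude − pressure altitude = 2820 − 0 = +2820 ft.
At 120 ft/°C that is an ISA deviation of 2820/120 = +23.5°C.
ISA temperature at 0 ft = 15 − 2 × (0/1000) = 15°C.
OAT = ISA + deviation = 15 + (+23.5) = 38.5°C.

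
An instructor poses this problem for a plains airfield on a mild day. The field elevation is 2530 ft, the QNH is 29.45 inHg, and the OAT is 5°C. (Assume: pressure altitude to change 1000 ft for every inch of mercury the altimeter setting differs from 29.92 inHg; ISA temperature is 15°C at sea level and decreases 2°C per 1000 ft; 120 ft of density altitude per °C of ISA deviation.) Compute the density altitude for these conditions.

2520 ft

Pressure altitude = 2530 + (29.92 − 29.45) × 1000 = 2530 + (+470) = 3000 ft.
ISA temperature at 3000 ft = 15 − 2 × (3000/1000) = 9°C.
ISA deviation = 5 − 9 = -4°C.
Density altitude = 3000 + 120 × (-4) = 2520 ft.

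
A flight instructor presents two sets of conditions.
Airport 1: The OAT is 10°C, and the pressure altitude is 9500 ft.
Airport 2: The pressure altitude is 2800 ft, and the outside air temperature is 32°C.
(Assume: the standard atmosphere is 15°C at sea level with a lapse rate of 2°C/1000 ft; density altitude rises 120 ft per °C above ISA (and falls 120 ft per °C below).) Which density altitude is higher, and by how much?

Airport 1 by 5668 ft

Airport 1: ISA temp = -4°C, deviation +14°C, DA = 9500 + 120 × 14 = 11180 ft.
Airport 2: ISA temp = 9.4°C, deviation +22.6°C, DA = 2800 + 120 × 22.6 = 5512 ft.
Airport 1 is higher by 11180 − 5512 = 5668 ft.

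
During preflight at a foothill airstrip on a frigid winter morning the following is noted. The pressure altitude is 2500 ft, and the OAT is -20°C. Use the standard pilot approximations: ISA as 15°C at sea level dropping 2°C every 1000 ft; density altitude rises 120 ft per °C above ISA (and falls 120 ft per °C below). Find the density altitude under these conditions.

-1100 ft

ISA temperature at 2500 ft = 15 − 2 × (2500/1000) = 10°C.
ISA deviation = -20 − 10 = -30°C.
Density altitude = 2500 + 120 × (-30) = 2500 + (-3600) = -1100 ft.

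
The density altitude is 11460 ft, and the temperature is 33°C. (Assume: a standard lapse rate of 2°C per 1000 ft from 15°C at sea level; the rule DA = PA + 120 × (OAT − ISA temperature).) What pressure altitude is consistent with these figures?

DA = PA + 120 × (OAT − (15 − 2·PA/1000)) = PA + 120·OAT − 1800 + 0.24·PA = 1.24·PA + 120·OAT − 1800.
So 1.24·PA = 11460 − 120 × 33 + 1800 = 9300.
PA = 9300 / 1.24 = 7500 ft.

7500 ft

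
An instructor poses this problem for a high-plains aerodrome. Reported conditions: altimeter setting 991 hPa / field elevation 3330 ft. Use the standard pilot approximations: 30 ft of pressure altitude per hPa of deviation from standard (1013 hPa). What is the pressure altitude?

Pressure correction = (1013 − 991) × 30 = +660 ft.
Pressure altitude = 3330 + (+660) = 3990 ft.

3990 ft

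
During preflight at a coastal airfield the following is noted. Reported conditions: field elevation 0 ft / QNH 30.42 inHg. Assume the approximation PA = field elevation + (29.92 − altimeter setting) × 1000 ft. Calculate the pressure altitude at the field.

Pressure correction = (29.92 − 30.42) × 1000 = -500 ft.
Pressure altitude = 0 + (-500) = -500 ft.

-500 ft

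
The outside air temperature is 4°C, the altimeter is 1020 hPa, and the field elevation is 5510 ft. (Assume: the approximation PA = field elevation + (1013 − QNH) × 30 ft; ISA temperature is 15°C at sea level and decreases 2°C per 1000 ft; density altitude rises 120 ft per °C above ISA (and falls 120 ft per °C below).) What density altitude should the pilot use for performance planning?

5252 ft

Pressure altitude = 5510 + (1013 − 1020) × 30 = 5510 + (-210) = 5300 ft.
ISA temperature at 5300 ft = 15 − 2 × (5300/1000) = 4.4°C.
ISA deviation = 4 − 4.4 = -0.4°C.
Density altitude = 5300 + 120 × (-0.4) = 5252 ft.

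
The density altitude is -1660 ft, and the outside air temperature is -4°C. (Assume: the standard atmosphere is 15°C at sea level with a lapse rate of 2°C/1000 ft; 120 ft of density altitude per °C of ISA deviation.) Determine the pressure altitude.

DA = PA + 120 × (OAT − (15 − 2·PA/1000)) = PA + 120·OAT − 1800 + 0.24·PA = 1.24·PA + 120·OAT − 1800.
So 1.24·PA = -1660 − 120 × (-4) + 1800 = 620.
PA = 620 / 1.24 = 500 ft.

500 ft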